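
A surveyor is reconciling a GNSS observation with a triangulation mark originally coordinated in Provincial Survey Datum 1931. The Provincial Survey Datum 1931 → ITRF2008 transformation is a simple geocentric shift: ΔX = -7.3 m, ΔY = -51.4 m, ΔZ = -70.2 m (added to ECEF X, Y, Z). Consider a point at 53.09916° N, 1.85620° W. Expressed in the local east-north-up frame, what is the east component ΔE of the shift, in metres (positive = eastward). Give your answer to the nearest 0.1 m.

At φ = 53.09916°, λ = -1.85620°: sin φ = 0.799676, cos φ = 0.600432, sin λ = -0.032391, cos λ = 0.999475.
ΔE = −sin λ·ΔX + cos λ·ΔY = −(-0.032391)·(-7.3) + (0.999475)·(-51.4) = -51.61 m.

ΔE = -51.6 m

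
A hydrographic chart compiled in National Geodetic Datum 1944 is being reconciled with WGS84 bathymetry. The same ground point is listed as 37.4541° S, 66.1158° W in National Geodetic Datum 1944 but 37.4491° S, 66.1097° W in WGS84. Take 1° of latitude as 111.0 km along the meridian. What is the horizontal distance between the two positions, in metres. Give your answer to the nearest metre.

773 m

Δφ = -37.4491° − -37.4541° = +0.0050°; Δλ = -66.1097° − -66.1158° = +0.0061°.
ΔN = Δφ × 111000 = 555.0 m; ΔE = Δλ × 111000 × cos(-37.4541°) = +0.0061 × 111000 × 0.793841 = 537.5 m.
Distance = √(ΔE² + ΔN²) = √(537.5² + 555.0²) = 772.6 m.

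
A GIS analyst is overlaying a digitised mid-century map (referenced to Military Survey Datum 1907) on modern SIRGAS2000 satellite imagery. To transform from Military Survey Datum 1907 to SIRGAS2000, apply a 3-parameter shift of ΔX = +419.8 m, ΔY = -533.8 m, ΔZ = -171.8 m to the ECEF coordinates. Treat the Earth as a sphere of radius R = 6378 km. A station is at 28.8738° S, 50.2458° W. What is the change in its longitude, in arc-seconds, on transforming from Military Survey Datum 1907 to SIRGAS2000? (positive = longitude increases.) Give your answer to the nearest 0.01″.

Δλ = -0.69″

sin φ = -0.482882, cos φ = 0.875685, sin λ = -0.768795, cos λ = 0.639495.
East component: ΔE = −sin λ·ΔX + cos λ·ΔY = −(-0.768795)(419.8) + (0.639495)(-533.8) = -18.62 m.
1° of latitude spans πR/180 = 111317 m; at latitude φ, 1° of longitude spans that × cos φ = 97478.8 m, so Δλ = -18.62 / 97478.8 × 3600 = -0.688″.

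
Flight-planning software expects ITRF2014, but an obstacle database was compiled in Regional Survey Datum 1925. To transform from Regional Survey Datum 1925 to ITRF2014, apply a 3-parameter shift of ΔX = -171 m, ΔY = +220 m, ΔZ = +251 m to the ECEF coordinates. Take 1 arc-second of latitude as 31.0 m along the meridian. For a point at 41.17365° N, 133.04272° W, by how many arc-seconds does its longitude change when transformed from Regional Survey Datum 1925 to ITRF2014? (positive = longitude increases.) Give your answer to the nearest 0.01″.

sin φ = 0.658343, cos φ = 0.752718, sin λ = -0.730845, cos λ = -0.682543.
East component: ΔE = −sin λ·ΔX + cos λ·ΔY = −(-0.730845)(-171) + (-0.682543)(220) = -275.13 m.
1° of latitude spans 3600 × 31.00 = 111600 m; at latitude φ, 1° of longitude spans that × cos φ = 84003.3 m, so Δλ = -275.13 / 84003.3 × 3600 = -11.791″.

Δλ = -11.79″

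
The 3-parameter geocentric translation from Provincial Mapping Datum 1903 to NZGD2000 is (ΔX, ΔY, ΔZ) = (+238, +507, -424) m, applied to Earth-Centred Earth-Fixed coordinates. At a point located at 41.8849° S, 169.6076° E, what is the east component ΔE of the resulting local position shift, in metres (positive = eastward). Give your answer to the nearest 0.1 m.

At φ = -41.8849°, λ = 169.6076°: sin φ = -0.667636, cos φ = 0.744488, sin λ = 0.180389, cos λ = -0.983595.
ΔE = −sin λ·ΔX + cos λ·ΔY = −(0.180389)·(238) + (-0.983595)·(507) = -541.62 m.

ΔE = -541.6 m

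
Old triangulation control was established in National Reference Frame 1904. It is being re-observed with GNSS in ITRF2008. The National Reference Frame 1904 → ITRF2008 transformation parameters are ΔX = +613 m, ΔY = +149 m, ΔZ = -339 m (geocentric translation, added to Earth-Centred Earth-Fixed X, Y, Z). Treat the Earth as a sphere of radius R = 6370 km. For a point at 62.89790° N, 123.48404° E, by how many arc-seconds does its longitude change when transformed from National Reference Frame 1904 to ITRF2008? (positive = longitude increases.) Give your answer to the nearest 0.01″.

sin φ = 0.890196, cos φ = 0.455578, sin λ = 0.834040, cos λ = -0.551705.
East component: ΔE = −sin λ·ΔX + cos λ·ΔY = −(0.834040)(613) + (-0.551705)(149) = -593.47 m.
1° of latitude spans πR/180 = 111177 m; at latitude φ, 1° of longitude spans that × cos φ = 50650.0 m, so Δλ = -593.47 / 50650.0 × 3600 = -42.182″.

Δλ = -42.18″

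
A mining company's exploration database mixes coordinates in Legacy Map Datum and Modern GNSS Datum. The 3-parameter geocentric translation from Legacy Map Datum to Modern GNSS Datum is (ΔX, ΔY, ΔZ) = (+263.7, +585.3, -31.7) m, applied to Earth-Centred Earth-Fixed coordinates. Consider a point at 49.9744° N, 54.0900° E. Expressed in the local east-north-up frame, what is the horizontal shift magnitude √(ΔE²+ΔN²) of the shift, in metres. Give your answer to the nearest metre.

At φ = 49.9744°, λ = 54.0900°: sin φ = 0.765757, cos φ = 0.643130, sin λ = 0.809939, cos λ = 0.586514.
ΔE = −sin λ·ΔX + cos λ·ΔY = −(0.809939)·(263.7) + (0.586514)·(585.3) = 129.71 m.
ΔN = −sin φ cos λ·ΔX − sin φ sin λ·ΔY + cos φ·ΔZ = −(0.765757)(0.586514)(263.7) − (0.765757)(0.809939)(585.3) + (0.643130)(-31.7) = -501.83 m.
Horizontal magnitude = √(ΔE² + ΔN²) = √(129.71² + (-501.83)²) = 518.33 m.

518 m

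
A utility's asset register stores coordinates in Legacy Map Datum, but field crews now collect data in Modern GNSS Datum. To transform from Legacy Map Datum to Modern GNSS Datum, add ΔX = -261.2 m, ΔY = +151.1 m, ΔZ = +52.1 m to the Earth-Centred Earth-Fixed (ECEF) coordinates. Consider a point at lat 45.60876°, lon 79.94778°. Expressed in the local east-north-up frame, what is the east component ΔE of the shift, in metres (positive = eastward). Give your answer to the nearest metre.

ΔE = 284 m

The local east axis at (φ, λ) is (−sin λ, cos λ, 0), so ΔE = −sin(79.94778°)·(-261.2) + cos(79.94778°)·151.1 = 283.56 m.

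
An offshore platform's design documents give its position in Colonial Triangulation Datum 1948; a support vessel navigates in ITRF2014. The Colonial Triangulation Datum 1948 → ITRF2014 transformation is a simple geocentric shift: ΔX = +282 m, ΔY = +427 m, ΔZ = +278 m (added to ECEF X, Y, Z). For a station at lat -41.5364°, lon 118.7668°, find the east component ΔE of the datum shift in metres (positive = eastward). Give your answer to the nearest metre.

ΔE = -453 m

The local east axis at (φ, λ) is (−sin λ, cos λ, 0), so ΔE = −sin(118.7668°)·282 + cos(118.7668°)·427 = -452.69 m.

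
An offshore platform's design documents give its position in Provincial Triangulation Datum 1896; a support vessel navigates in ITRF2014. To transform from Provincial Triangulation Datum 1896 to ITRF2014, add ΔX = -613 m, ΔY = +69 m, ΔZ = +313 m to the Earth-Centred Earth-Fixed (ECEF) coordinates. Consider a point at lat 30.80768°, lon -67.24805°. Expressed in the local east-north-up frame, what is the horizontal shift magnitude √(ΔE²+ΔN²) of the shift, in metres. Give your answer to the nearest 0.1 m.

The local east axis at (φ, λ) is (−sin λ, cos λ, 0), so ΔE = −sin(-67.24805°)·(-613) + cos(-67.24805°)·69 = -538.62 m.
The local north axis is (−sin φ cos λ, −sin φ sin λ, cos φ), giving ΔN = 121.419 + 32.589 + 268.833 = 422.84 m.
Horizontal magnitude = √(ΔE² + ΔN²) = √((-538.62)² + 422.84²) = 684.76 m.

684.8 m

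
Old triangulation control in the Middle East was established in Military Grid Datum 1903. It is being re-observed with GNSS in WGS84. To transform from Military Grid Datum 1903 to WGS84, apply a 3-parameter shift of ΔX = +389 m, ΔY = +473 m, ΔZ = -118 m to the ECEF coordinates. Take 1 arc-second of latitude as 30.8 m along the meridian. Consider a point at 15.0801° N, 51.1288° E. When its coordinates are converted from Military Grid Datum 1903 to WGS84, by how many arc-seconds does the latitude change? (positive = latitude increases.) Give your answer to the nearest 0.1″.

Δφ = -8.9″

sin φ = 0.260169, cos φ = 0.965563, sin λ = 0.778559, cos λ = 0.627572.
North component: ΔN = −sin φ cos λ·ΔX − sin φ sin λ·ΔY + cos φ·ΔZ = −(0.260169)(0.627572)(389) − (0.260169)(0.778559)(473) + (0.965563)(-118) = -273.26 m.
1° of latitude spans 3600 × 30.80 = 110880 m, so Δφ = -273.26 / 110880 × 3600 = -8.872″.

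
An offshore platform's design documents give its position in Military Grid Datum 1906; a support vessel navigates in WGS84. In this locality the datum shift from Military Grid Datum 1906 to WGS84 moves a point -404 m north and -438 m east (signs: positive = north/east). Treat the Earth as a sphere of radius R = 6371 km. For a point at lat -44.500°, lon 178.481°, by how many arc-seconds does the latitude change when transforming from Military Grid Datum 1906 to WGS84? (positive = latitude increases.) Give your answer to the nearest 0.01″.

Δφ = -13.08″

On a sphere of radius R, 1 rad of latitude = R, so Δφ = ΔN / R = -404.0 / 6371000 = -6.3412e-05 rad = -13.080″.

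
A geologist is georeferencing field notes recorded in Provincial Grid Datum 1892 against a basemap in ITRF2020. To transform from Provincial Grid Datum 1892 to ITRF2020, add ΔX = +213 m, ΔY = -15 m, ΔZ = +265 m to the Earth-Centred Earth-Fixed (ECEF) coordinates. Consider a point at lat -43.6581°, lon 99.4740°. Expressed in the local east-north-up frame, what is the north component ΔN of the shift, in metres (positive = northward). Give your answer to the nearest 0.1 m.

The local north axis is (−sin φ cos λ, −sin φ sin λ, cos φ), giving ΔN = -24.204 − 10.214 + 191.720 = 157.30 m.

ΔN = 157.3 m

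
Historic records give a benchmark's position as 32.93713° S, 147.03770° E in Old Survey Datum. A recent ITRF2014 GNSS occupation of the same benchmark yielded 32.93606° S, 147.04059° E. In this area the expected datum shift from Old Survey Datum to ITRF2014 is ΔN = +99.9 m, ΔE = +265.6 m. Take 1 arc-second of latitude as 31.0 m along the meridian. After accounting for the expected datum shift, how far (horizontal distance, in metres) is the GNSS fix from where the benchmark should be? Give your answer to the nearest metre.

20 m

Observed coordinate differences: Δφ = +0.00107°, Δλ = +0.00289°.
Converting to metres (1° lat = 111600 m, cos φ = 0.839268): observed ΔN = 119.4 m, observed ΔE = 270.7 m.
Subtracting the expected shift leaves a residual of 119.4 − (99.9) = 19.5 m north and 270.7 − (265.6) = 5.1 m east.
Residual distance = √(19.5² + 5.1²) = 20.2 m.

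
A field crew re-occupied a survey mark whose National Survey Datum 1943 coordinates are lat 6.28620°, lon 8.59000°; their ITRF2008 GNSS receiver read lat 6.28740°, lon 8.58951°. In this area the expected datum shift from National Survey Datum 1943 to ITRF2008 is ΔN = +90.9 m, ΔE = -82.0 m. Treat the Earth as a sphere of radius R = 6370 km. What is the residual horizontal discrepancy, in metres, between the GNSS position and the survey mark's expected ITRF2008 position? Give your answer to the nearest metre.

51 m

Observed coordinate differences: Δφ = +0.00120°, Δλ = -0.00049°.
Converting to metres (1° lat = 111177 m, cos φ = 0.993987): observed ΔN = 133.4 m, observed ΔE = -54.1 m.
Subtracting the expected shift leaves a residual of 133.4 − (90.9) = 42.5 m north and -54.1 − (-82.0) = 27.9 m east.
Residual distance = √(42.5² + 27.9²) = 50.8 m.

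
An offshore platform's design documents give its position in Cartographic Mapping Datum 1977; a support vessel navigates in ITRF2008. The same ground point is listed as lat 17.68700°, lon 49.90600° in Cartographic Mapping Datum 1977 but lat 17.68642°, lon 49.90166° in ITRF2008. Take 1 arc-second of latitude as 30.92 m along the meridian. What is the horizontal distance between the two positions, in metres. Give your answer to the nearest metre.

Δφ = 17.68642° − 17.68700° = -0.00058°; Δλ = 49.90166° − 49.90600° = -0.00434°.
1° of latitude = 3600 × 30.92 = 111312 m.
ΔN = Δφ × 111312 = -64.6 m; ΔE = Δλ × 111312 × cos(17.68700°) = -0.00434 × 111312 × 0.952730 = -460.3 m.
Distance = √(ΔE² + ΔN²) = √((-460.3)² + (-64.6)²) = 464.8 m.

465 m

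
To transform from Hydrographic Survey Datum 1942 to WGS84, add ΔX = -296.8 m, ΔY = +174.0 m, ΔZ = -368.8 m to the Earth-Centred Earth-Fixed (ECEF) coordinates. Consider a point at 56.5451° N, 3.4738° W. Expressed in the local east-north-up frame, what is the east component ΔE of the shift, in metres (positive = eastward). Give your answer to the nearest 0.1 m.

The local east axis at (φ, λ) is (−sin λ, cos λ, 0), so ΔE = −sin(-3.4738°)·(-296.8) + cos(-3.4738°)·174.0 = 155.70 m.

ΔE = 155.7 m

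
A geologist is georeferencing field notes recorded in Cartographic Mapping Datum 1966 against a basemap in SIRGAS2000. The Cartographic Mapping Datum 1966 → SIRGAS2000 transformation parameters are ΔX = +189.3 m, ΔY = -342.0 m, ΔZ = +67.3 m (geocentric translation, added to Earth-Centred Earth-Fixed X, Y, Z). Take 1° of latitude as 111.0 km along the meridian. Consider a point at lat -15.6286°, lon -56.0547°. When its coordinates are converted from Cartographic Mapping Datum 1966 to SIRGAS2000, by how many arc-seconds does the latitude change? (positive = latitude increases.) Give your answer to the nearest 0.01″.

Δφ = 5.50″

sin φ = -0.269401, cos φ = 0.963028, sin λ = -0.829571, cos λ = 0.558401.
North component: ΔN = −sin φ cos λ·ΔX − sin φ sin λ·ΔY + cos φ·ΔZ = −(-0.269401)(0.558401)(189.3) − (-0.269401)(-0.829571)(-342.0) + (0.963028)(67.3) = 169.72 m.
1° of latitude spans 111000 m, so Δφ = 169.72 / 111000 × 3600 = 5.504″.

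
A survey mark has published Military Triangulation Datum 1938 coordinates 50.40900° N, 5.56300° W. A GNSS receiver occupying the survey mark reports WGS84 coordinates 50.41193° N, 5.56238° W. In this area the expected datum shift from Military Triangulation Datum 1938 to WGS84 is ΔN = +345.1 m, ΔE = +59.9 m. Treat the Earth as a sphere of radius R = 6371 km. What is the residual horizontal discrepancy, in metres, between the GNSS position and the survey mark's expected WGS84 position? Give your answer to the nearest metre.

25 m

Observed coordinate differences: Δφ = +0.00293°, Δλ = +0.00062°.
Converting to metres (1° lat = 111195 m, cos φ = 0.637303): observed ΔN = 325.8 m, observed ΔE = 43.9 m.
Subtracting the expected shift leaves a residual of 325.8 − (345.1) = -19.3 m north and 43.9 − (59.9) = -16.0 m east.
Residual distance = √((-19.3)² + (-16.0)²) = 25.0 m.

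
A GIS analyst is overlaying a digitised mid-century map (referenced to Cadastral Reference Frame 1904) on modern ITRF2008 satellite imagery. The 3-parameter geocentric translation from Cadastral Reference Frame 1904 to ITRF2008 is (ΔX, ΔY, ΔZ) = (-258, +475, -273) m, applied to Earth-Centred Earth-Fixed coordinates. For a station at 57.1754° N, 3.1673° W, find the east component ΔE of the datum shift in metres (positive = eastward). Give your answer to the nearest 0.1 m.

At φ = 57.1754°, λ = -3.1673°: sin φ = 0.840334, cos φ = 0.542069, sin λ = -0.055252, cos λ = 0.998472.
ΔE = −sin λ·ΔX + cos λ·ΔY = −(-0.055252)·(-258) + (0.998472)·(475) = 460.02 m.

ΔE = 460.0 m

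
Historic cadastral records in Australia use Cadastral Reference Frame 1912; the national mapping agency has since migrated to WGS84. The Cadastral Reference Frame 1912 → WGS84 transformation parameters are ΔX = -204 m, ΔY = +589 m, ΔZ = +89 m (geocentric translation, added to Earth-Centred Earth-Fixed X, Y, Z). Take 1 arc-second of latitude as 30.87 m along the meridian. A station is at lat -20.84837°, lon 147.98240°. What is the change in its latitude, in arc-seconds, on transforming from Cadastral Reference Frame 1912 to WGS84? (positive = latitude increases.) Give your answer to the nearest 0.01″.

Δφ = 8.29″

sin φ = -0.355896, cos φ = 0.934526, sin λ = 0.530180, cos λ = -0.847885.
North component: ΔN = −sin φ cos λ·ΔX − sin φ sin λ·ΔY + cos φ·ΔZ = −(-0.355896)(-0.847885)(-204) − (-0.355896)(0.530180)(589) + (0.934526)(89) = 255.87 m.
1° of latitude spans 3600 × 30.87 = 111132 m, so Δφ = 255.87 / 111132 × 3600 = 8.289″.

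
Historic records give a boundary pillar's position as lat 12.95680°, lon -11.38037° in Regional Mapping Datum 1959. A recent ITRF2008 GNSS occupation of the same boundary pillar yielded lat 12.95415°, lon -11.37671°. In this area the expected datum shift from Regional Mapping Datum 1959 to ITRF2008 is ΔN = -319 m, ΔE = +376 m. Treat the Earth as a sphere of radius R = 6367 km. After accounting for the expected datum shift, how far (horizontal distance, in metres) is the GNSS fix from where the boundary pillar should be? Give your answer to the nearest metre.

Observed coordinate differences: Δφ = -0.00265°, Δλ = +0.00366°.
Converting to metres (1° lat = 111125 m, cos φ = 0.974539): observed ΔN = -294.5 m, observed ΔE = 396.4 m.
Subtracting the expected shift leaves a residual of -294.5 − (-319) = 24.5 m north and 396.4 − (376) = 20.4 m east.
Residual distance = √(24.5² + 20.4²) = 31.9 m.

32 m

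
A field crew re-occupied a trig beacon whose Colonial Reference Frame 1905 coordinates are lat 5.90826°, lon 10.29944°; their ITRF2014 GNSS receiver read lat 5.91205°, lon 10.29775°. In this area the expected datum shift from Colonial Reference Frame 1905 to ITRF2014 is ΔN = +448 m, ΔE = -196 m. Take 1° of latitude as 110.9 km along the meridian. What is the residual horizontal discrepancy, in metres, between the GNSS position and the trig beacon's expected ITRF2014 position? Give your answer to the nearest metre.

Observed coordinate differences: Δφ = +0.00379°, Δλ = -0.00169°.
Converting to metres (1° lat = 110900 m, cos φ = 0.994688): observed ΔN = 420.3 m, observed ΔE = -186.4 m.
Subtracting the expected shift leaves a residual of 420.3 − (448) = -27.7 m north and -186.4 − (-196) = 9.6 m east.
Residual distance = √((-27.7)² + 9.6²) = 29.3 m.

29 m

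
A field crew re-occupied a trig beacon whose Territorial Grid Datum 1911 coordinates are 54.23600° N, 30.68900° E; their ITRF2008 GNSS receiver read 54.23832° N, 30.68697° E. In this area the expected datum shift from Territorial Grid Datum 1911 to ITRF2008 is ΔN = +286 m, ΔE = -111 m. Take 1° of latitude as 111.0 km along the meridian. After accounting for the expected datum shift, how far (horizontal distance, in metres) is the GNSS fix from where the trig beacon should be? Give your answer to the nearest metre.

Observed coordinate differences: Δφ = +0.00232°, Δλ = -0.00203°.
Converting to metres (1° lat = 111000 m, cos φ = 0.584448): observed ΔN = 257.5 m, observed ΔE = -131.7 m.
Subtracting the expected shift leaves a residual of 257.5 − (286) = -28.5 m north and -131.7 − (-111) = -20.7 m east.
Residual distance = √((-28.5)² + (-20.7)²) = 35.2 m.

35 m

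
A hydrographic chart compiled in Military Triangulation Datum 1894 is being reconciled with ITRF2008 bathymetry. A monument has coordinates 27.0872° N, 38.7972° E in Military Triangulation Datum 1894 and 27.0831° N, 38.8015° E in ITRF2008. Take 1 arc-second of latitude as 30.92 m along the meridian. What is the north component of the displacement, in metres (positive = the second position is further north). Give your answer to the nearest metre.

Δφ = 27.0831° − 27.0872° = -0.0041°; Δλ = 38.8015° − 38.7972° = +0.0043°.
1° of latitude = 3600 × 30.92 = 111312 m.
ΔN = Δφ × 111312 = -456.4 m; ΔE = Δλ × 111312 × cos(27.0872°) = +0.0043 × 111312 × 0.890315 = 426.1 m.

ΔN = -456 m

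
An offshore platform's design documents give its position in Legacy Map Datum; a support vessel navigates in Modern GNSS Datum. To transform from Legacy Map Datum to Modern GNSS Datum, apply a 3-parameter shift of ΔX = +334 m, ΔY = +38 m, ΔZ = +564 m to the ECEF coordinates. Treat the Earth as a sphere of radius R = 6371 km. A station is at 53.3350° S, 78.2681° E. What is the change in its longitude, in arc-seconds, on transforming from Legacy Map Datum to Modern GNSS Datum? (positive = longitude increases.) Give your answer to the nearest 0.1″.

Δλ = -17.3″

sin φ = -0.802141, cos φ = 0.597135, sin λ = 0.979110, cos λ = 0.203332.
East component: ΔE = −sin λ·ΔX + cos λ·ΔY = −(0.979110)(334) + (0.203332)(38) = -319.30 m.
1° of latitude spans πR/180 = 111195 m; at latitude φ, 1° of longitude spans that × cos φ = 66398.4 m, so Δλ = -319.30 / 66398.4 × 3600 = -17.312″.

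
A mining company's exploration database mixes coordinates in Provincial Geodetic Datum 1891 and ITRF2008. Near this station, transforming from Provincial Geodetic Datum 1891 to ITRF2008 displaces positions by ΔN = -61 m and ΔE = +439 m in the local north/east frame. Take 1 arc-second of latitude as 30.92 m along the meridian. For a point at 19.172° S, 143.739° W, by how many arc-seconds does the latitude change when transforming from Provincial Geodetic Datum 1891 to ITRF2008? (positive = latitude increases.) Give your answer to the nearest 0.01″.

1″ of latitude = 30.92 m, so Δφ = -61.0 / 30.92 = -1.973″.

Δφ = -1.97″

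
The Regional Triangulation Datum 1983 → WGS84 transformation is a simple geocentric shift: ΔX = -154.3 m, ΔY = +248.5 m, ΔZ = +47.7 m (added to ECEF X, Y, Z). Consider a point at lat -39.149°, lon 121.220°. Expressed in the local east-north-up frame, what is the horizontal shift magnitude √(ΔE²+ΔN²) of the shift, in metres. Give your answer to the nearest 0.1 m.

At φ = -39.149°, λ = 121.220°: sin φ = -0.631339, cos φ = 0.775507, sin λ = 0.855183, cos λ = -0.518326.
ΔE = −sin λ·ΔX + cos λ·ΔY = −(0.855183)·(-154.3) + (-0.518326)·(248.5) = 3.15 m.
ΔN = −sin φ cos λ·ΔX − sin φ sin λ·ΔY + cos φ·ΔZ = −(-0.631339)(-0.518326)(-154.3) − (-0.631339)(0.855183)(248.5) + (0.775507)(47.7) = 221.65 m.
Horizontal magnitude = √(ΔE² + ΔN²) = √(3.15² + 221.65²) = 221.67 m.

221.7 m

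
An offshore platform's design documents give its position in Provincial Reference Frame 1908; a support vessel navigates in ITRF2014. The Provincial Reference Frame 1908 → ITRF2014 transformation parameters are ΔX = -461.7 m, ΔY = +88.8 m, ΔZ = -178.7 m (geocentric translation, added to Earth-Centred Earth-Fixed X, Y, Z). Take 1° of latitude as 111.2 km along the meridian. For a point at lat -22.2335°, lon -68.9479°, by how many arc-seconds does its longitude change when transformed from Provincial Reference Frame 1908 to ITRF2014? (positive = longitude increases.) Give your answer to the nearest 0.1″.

sin φ = -0.378382, cos φ = 0.925650, sin λ = -0.933254, cos λ = 0.359217.
East component: ΔE = −sin λ·ΔX + cos λ·ΔY = −(-0.933254)(-461.7) + (0.359217)(88.8) = -398.99 m.
1° of latitude spans 111200 m; at latitude φ, 1° of longitude spans that × cos φ = 102932.2 m, so Δλ = -398.99 / 102932.2 × 3600 = -13.954″.

Δλ = -14.0″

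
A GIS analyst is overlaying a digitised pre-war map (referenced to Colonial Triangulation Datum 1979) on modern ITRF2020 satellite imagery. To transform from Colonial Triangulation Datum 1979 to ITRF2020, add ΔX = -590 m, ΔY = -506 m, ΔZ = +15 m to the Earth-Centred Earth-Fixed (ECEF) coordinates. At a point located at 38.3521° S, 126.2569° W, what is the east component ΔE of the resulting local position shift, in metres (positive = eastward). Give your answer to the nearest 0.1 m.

ΔE = -176.5 m

At φ = -38.3521°, λ = -126.2569°: sin φ = -0.620492, cos φ = 0.784212, sin λ = -0.806373, cos λ = -0.591407.
ΔE = −sin λ·ΔX + cos λ·ΔY = −(-0.806373)·(-590) + (-0.591407)·(-506) = -176.51 m.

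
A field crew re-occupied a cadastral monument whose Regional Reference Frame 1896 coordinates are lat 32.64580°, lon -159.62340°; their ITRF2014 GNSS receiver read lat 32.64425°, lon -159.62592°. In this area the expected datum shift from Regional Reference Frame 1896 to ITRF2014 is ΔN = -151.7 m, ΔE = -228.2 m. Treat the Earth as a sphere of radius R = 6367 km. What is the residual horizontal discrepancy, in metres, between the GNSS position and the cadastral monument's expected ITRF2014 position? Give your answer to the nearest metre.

22 m

Observed coordinate differences: Δφ = -0.00155°, Δλ = -0.00252°.
Converting to metres (1° lat = 111125 m, cos φ = 0.842021): observed ΔN = -172.2 m, observed ΔE = -235.8 m.
Subtracting the expected shift leaves a residual of -172.2 − (-151.7) = -20.5 m north and -235.8 − (-228.2) = -7.6 m east.
Residual distance = √((-20.5)² + (-7.6)²) = 21.9 m.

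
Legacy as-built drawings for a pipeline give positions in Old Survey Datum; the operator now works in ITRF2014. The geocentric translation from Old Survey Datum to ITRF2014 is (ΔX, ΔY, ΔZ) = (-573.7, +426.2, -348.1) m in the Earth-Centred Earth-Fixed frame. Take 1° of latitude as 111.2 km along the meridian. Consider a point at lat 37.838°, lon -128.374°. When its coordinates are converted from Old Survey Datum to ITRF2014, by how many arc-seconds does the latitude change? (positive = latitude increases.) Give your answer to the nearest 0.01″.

Δφ = -9.34″

sin φ = 0.613431, cos φ = 0.789748, sin λ = -0.783975, cos λ = -0.620792.
North component: ΔN = −sin φ cos λ·ΔX − sin φ sin λ·ΔY + cos φ·ΔZ = −(0.613431)(-0.620792)(-573.7) − (0.613431)(-0.783975)(426.2) + (0.789748)(-348.1) = -288.42 m.
1° of latitude spans 111200 m, so Δφ = -288.42 / 111200 × 3600 = -9.337″.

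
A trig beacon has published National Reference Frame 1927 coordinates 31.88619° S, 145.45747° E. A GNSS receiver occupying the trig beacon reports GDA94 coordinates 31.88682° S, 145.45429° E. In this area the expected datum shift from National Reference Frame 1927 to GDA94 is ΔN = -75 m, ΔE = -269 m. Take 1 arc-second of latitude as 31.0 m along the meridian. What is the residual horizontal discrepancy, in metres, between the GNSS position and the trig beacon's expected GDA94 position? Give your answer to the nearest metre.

33 m

Observed coordinate differences: Δφ = -0.00063°, Δλ = -0.00318°.
Converting to metres (1° lat = 111600 m, cos φ = 0.849099): observed ΔN = -70.3 m, observed ΔE = -301.3 m.
Subtracting the expected shift leaves a residual of -70.3 − (-75) = 4.7 m north and -301.3 − (-269) = -32.3 m east.
Residual distance = √(4.7² + (-32.3)²) = 32.7 m.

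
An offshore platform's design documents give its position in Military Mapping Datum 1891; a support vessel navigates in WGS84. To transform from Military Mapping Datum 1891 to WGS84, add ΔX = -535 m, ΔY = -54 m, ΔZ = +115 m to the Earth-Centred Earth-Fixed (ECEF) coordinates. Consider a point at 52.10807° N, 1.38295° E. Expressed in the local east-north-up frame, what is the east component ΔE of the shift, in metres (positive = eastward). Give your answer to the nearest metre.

ΔE = -41 m

At φ = 52.10807°, λ = 1.38295°: sin φ = 0.789171, cos φ = 0.614174, sin λ = 0.024135, cos λ = 0.999709.
ΔE = −sin λ·ΔX + cos λ·ΔY = −(0.024135)·(-535) + (0.999709)·(-54) = -41.07 m.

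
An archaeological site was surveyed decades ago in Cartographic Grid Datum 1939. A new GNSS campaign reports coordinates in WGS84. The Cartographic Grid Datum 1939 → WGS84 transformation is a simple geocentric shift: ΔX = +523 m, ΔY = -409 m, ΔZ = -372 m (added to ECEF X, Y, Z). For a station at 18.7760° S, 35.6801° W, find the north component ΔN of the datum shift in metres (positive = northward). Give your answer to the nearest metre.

At φ = -18.7760°, λ = -35.6801°: sin φ = -0.321869, cos φ = 0.946784, sin λ = -0.583259, cos λ = 0.812286.
ΔN = −sin φ cos λ·ΔX − sin φ sin λ·ΔY + cos φ·ΔZ = −(-0.321869)(0.812286)(523) − (-0.321869)(-0.583259)(-409) + (0.946784)(-372) = -138.68 m.

ΔN = -139 m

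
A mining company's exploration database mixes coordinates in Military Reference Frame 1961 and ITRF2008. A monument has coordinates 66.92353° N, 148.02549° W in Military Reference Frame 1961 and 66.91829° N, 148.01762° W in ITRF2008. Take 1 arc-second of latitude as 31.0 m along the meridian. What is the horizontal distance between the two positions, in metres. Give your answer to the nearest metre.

679 m

Δφ = 66.91829° − 66.92353° = -0.00524°; Δλ = -148.01762° − -148.02549° = +0.00787°.
1° of latitude = 3600 × 31.00 = 111600 m.
ΔN = Δφ × 111600 = -584.8 m; ΔE = Δλ × 111600 × cos(66.92353°) = +0.00787 × 111600 × 0.391959 = 344.3 m.
Distance = √(ΔE² + ΔN²) = √(344.3² + (-584.8)²) = 678.6 m.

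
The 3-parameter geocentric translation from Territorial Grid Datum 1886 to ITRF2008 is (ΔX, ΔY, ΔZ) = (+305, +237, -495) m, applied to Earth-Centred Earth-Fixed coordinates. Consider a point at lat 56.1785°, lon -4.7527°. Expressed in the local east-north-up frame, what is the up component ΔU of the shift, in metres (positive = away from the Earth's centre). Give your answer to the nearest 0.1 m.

At φ = 56.1785°, λ = -4.7527°: sin φ = 0.830776, cos φ = 0.556607, sin λ = -0.082855, cos λ = 0.996562.
ΔU = cos φ cos λ·ΔX + cos φ sin λ·ΔY + sin φ·ΔZ = (0.556607)(0.996562)(305) + (0.556607)(-0.082855)(237) + (0.830776)(-495) = -252.98 m.

ΔU = -253.0 m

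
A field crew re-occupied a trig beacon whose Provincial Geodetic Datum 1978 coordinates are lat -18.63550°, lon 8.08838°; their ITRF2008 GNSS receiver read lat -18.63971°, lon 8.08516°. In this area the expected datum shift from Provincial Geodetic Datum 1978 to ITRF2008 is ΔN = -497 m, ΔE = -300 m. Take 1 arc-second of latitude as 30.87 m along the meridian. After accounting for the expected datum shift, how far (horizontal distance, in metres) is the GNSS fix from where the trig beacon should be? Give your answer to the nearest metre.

49 m

Observed coordinate differences: Δφ = -0.00421°, Δλ = -0.00322°.
Converting to metres (1° lat = 111132 m, cos φ = 0.947571): observed ΔN = -467.9 m, observed ΔE = -339.1 m.
Subtracting the expected shift leaves a residual of -467.9 − (-497) = 29.1 m north and -339.1 − (-300) = -39.1 m east.
Residual distance = √(29.1² + (-39.1)²) = 48.7 m.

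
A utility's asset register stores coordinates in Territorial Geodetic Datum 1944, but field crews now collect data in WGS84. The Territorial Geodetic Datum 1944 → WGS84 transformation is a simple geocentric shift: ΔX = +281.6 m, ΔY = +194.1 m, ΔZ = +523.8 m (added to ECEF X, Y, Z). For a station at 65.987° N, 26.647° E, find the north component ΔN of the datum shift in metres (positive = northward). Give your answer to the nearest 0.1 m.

ΔN = -96.3 m

The local north axis is (−sin φ cos λ, −sin φ sin λ, cos φ), giving ΔN = -229.907 − 79.518 + 213.157 = -96.27 m.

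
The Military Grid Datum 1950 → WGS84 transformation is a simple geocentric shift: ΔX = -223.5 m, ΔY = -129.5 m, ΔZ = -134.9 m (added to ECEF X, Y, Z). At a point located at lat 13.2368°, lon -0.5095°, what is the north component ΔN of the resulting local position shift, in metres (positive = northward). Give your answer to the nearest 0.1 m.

The local north axis is (−sin φ cos λ, −sin φ sin λ, cos φ), giving ΔN = 51.174 − 0.264 − 131.316 = -80.41 m.

ΔN = -80.4 m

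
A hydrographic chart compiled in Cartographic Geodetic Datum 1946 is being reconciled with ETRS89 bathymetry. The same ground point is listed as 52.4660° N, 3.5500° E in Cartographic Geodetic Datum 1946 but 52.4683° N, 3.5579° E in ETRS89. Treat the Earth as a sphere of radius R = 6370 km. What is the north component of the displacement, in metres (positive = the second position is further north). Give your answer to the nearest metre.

Δφ = 52.4683° − 52.4660° = +0.0023°; Δλ = 3.5579° − 3.5500° = +0.0079°.
1° along a meridian = πR/180 = 111177 m.
ΔN = Δφ × 111177 = 255.7 m; ΔE = Δλ × 111177 × cos(52.4660°) = +0.0079 × 111177 × 0.609232 = 535.1 m.

ΔN = 256 m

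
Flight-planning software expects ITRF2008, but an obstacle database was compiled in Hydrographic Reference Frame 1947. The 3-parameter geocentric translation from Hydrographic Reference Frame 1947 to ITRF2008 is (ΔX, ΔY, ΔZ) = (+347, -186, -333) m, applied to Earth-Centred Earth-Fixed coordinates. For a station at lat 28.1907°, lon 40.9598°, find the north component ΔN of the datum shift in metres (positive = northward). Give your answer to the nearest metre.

At φ = 28.1907°, λ = 40.9598°: sin φ = 0.472408, cos φ = 0.881380, sin λ = 0.655529, cos λ = 0.755170.
ΔN = −sin φ cos λ·ΔX − sin φ sin λ·ΔY + cos φ·ΔZ = −(0.472408)(0.755170)(347) − (0.472408)(0.655529)(-186) + (0.881380)(-333) = -359.69 m.

ΔN = -360 m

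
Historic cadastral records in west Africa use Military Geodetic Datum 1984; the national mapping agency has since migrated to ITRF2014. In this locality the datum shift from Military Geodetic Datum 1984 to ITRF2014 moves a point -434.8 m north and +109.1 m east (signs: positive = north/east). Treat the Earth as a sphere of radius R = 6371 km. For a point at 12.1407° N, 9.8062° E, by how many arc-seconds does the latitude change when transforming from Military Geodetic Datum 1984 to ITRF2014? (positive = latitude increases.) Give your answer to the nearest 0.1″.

Δφ = -14.1″

On a sphere of radius R, 1 rad of latitude = R, so Δφ = ΔN / R = -434.8 / 6371000 = -6.8247e-05 rad = -14.077″.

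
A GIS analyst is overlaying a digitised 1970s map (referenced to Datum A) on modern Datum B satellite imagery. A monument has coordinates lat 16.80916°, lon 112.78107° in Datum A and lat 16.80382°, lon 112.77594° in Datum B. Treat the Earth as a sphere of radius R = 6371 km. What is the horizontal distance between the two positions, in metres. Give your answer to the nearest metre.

807 m

Δφ = 16.80382° − 16.80916° = -0.00534°; Δλ = 112.77594° − 112.78107° = -0.00513°.
1° along a meridian = πR/180 = 111195 m.
ΔN = Δφ × 111195 = -593.8 m; ΔE = Δλ × 111195 × cos(16.80916°) = -0.00513 × 111195 × 0.957273 = -546.1 m.
Distance = √(ΔE² + ΔN²) = √((-546.1)² + (-593.8)²) = 806.7 m.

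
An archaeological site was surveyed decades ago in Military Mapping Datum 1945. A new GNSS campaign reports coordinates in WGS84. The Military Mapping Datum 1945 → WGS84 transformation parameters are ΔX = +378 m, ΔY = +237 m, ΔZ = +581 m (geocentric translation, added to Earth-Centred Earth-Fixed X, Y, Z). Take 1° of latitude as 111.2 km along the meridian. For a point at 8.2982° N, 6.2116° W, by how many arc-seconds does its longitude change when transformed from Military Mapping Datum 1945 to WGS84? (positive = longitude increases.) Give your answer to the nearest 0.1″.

Δλ = 9.0″

sin φ = 0.144325, cos φ = 0.989530, sin λ = -0.108201, cos λ = 0.994129.
East component: ΔE = −sin λ·ΔX + cos λ·ΔY = −(-0.108201)(378) + (0.994129)(237) = 276.51 m.
1° of latitude spans 111200 m; at latitude φ, 1° of longitude spans that × cos φ = 110035.8 m, so Δλ = 276.51 / 110035.8 × 3600 = 9.046″.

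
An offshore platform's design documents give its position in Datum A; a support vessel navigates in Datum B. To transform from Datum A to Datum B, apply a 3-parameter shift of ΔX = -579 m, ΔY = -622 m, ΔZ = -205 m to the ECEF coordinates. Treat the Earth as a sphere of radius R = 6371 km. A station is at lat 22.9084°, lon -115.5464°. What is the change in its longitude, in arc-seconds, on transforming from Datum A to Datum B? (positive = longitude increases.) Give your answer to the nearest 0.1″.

Δλ = -8.9″

sin φ = 0.389259, cos φ = 0.921128, sin λ = -0.902236, cos λ = -0.431242.
East component: ΔE = −sin λ·ΔX + cos λ·ΔY = −(-0.902236)(-579) + (-0.431242)(-622) = -254.16 m.
1° of latitude spans πR/180 = 111195 m; at latitude φ, 1° of longitude spans that × cos φ = 102424.8 m, so Δλ = -254.16 / 102424.8 × 3600 = -8.933″.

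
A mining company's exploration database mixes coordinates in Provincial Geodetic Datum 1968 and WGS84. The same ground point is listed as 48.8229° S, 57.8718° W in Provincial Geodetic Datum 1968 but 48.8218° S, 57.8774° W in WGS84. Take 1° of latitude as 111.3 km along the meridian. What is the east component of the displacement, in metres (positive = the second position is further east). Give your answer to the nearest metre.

ΔE = -410 m

Δφ = -48.8218° − -48.8229° = +0.0011°; Δλ = -57.8774° − -57.8718° = -0.0056°.
ΔN = Δφ × 111300 = 122.4 m; ΔE = Δλ × 111300 × cos(-48.8229°) = -0.0056 × 111300 × 0.658389 = -410.4 m.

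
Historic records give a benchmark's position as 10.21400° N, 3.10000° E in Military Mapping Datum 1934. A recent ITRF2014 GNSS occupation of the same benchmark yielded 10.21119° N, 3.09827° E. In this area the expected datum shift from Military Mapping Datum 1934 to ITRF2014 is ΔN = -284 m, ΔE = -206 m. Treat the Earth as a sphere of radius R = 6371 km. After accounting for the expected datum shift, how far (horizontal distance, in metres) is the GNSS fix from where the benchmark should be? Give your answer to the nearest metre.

33 m

Observed coordinate differences: Δφ = -0.00281°, Δλ = -0.00173°.
Converting to metres (1° lat = 111195 m, cos φ = 0.984152): observed ΔN = -312.5 m, observed ΔE = -189.3 m.
Subtracting the expected shift leaves a residual of -312.5 − (-284) = -28.5 m north and -189.3 − (-206) = 16.7 m east.
Residual distance = √((-28.5)² + 16.7²) = 33.0 m.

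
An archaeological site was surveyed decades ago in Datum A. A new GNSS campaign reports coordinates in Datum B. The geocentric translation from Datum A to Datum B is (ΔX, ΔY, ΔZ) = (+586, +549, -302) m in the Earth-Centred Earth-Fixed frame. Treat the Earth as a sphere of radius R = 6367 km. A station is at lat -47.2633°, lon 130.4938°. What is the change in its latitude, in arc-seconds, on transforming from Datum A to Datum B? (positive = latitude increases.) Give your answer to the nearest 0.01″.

sin φ = -0.734480, cos φ = 0.678630, sin λ = 0.760476, cos λ = -0.649366.
North component: ΔN = −sin φ cos λ·ΔX − sin φ sin λ·ΔY + cos φ·ΔZ = −(-0.734480)(-0.649366)(586) − (-0.734480)(0.760476)(549) + (0.678630)(-302) = -177.79 m.
1° of latitude spans πR/180 = 111125 m, so Δφ = -177.79 / 111125 × 3600 = -5.760″.

Δφ = -5.76″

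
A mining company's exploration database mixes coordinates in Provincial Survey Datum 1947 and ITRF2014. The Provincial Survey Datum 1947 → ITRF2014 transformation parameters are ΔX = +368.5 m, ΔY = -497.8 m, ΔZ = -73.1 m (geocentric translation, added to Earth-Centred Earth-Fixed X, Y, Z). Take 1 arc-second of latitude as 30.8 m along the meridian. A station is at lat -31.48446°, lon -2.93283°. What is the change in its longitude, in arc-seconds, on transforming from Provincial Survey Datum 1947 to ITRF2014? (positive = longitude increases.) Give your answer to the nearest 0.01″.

sin φ = -0.522267, cos φ = 0.852782, sin λ = -0.051165, cos λ = 0.998690.
East component: ΔE = −sin λ·ΔX + cos λ·ΔY = −(-0.051165)(368.5) + (0.998690)(-497.8) = -478.29 m.
1° of latitude spans 3600 × 30.80 = 110880 m; at latitude φ, 1° of longitude spans that × cos φ = 94556.5 m, so Δλ = -478.29 / 94556.5 × 3600 = -18.210″.

Δλ = -18.21″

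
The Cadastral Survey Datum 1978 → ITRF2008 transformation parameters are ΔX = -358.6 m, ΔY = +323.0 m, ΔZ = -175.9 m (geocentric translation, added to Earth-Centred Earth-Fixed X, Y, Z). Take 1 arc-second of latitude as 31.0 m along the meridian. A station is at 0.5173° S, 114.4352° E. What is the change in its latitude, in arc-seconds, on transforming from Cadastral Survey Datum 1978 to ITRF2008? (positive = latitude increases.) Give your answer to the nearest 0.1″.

sin φ = -0.009028, cos φ = 0.999959, sin λ = 0.910430, cos λ = -0.413664.
North component: ΔN = −sin φ cos λ·ΔX − sin φ sin λ·ΔY + cos φ·ΔZ = −(-0.009028)(-0.413664)(-358.6) − (-0.009028)(0.910430)(323.0) + (0.999959)(-175.9) = -171.90 m.
1° of latitude spans 3600 × 31.00 = 111600 m, so Δφ = -171.90 / 111600 × 3600 = -5.545″.

Δφ = -5.5″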